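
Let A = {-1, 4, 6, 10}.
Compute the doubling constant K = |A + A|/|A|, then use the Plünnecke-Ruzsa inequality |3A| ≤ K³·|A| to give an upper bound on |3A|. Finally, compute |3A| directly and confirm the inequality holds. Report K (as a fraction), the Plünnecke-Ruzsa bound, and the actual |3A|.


|A| = 4.
Step 1: Compute A + A by enumerating all 16 pairs.
A + A = {-2, 3, 5, 8, 9, 10, 12, 14, 16, 20}, so |A + A| = 10.
Step 2: Doubling constant K = |A + A|/|A| = 10/4 = 10/4 ≈ 2.5000.
Step 3: Plünnecke-Ruzsa gives |3A| ≤ K³·|A| = (2.5000)³ · 4 ≈ 62.5000.
Step 4: Compute 3A = A + A + A directly by enumerating all triples (a,b,c) ∈ A³; |3A| = 19.
Step 5: Check 19 ≤ 62.5000? Yes ✓.

K = 10/4, Plünnecke-Ruzsa bound K³|A| ≈ 62.5000, |3A| = 19, inequality holds.


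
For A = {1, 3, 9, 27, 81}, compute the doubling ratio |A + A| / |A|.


|A| = 5.
Compute A + A by enumerating all 25 pairs.
A + A = {2, 4, 6, 10, 12, 18, 28, 30, 36, 54, 82, 84, 90, 108, 162}, so |A + A| = 15.
K = |A + A| / |A| = 15/5 = 3/1 ≈ 3.0000.
Reference: AP of size 5 gives K = 9/5 ≈ 1.8000; a fully generic set of size 5 gives K ≈ 3.0000.

|A| = 5, |A + A| = 15, K = 15/5 = 3/1.


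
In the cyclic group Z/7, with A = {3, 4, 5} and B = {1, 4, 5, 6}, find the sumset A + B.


Work in Z/7Z: reduce every sum a + b modulo 7.
Enumerate all 12 pairs:
a = 3: 3+1=4, 3+4=0, 3+5=1, 3+6=2
a = 4: 4+1=5, 4+4=1, 4+5=2, 4+6=3
a = 5: 5+1=6, 5+4=2, 5+5=3, 5+6=4
Distinct residues collected: {0, 1, 2, 3, 4, 5, 6}
|A + B| = 7 (out of 7 total residues).

A + B = {0, 1, 2, 3, 4, 5, 6}


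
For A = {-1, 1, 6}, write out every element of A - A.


A - A = {a - a' : a, a' ∈ A}.
Compute a - a' for each ordered pair (a, a'):
a = -1: -1--1=0, -1-1=-2, -1-6=-7
a = 1: 1--1=2, 1-1=0, 1-6=-5
a = 6: 6--1=7, 6-1=5, 6-6=0
Collecting distinct values (and noting 0 appears from a-a):
A - A = {-7, -5, -2, 0, 2, 5, 7}
|A - A| = 7

A - A = {-7, -5, -2, 0, 2, 5, 7}


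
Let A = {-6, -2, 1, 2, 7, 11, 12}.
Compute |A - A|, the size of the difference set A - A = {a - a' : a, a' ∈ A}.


A - A = {a - a' : a, a' ∈ A}; |A| = 7.
Bounds: 2|A|-1 ≤ |A - A| ≤ |A|² - |A| + 1, i.e. 13 ≤ |A - A| ≤ 43.
Note: 0 ∈ A - A always (from a - a). The set is symmetric: if d ∈ A - A then -d ∈ A - A.
Enumerate nonzero differences d = a - a' with a > a' (then include -d):
Positive differences: {1, 3, 4, 5, 6, 7, 8, 9, 10, 11, 13, 14, 17, 18}
Full difference set: {0} ∪ (positive diffs) ∪ (negative diffs).
|A - A| = 1 + 2·14 = 29 (matches direct enumeration: 29).

|A - A| = 29


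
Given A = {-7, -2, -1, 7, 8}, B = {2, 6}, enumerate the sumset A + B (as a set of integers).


A + B = {a + b : a ∈ A, b ∈ B}.
Enumerate all |A|·|B| = 5·2 = 10 pairs (a, b) and collect distinct sums.
a = -7: -7+2=-5, -7+6=-1
a = -2: -2+2=0, -2+6=4
a = -1: -1+2=1, -1+6=5
a = 7: 7+2=9, 7+6=13
a = 8: 8+2=10, 8+6=14
Collecting distinct sums: A + B = {-5, -1, 0, 1, 4, 5, 9, 10, 13, 14}
|A + B| = 10

A + B = {-5, -1, 0, 1, 4, 5, 9, 10, 13, 14}


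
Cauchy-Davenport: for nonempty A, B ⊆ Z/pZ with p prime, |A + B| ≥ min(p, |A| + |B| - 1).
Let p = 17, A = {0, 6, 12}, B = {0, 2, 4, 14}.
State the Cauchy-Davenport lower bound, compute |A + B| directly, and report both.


Cauchy-Davenport: |A + B| ≥ min(p, |A| + |B| - 1) for A, B nonempty in Z/pZ.
|A| = 3, |B| = 4, p = 17.
CD lower bound = min(17, 3 + 4 - 1) = min(17, 6) = 6.
Compute A + B mod 17 directly:
a = 0: 0+0=0, 0+2=2, 0+4=4, 0+14=14
a = 6: 6+0=6, 6+2=8, 6+4=10, 6+14=3
a = 12: 12+0=12, 12+2=14, 12+4=16, 12+14=9
A + B = {0, 2, 3, 4, 6, 8, 9, 10, 12, 14, 16}, so |A + B| = 11.
Verify: 11 ≥ 6? Yes ✓.

CD lower bound = 6, actual |A + B| = 11.


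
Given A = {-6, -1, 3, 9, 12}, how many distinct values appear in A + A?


A + A = {a + a' : a, a' ∈ A}; |A| = 5.
General bounds: 2|A| - 1 ≤ |A + A| ≤ |A|(|A|+1)/2, i.e. 9 ≤ |A + A| ≤ 15.
Lower bound 2|A|-1 is attained iff A is an arithmetic progression.
Enumerate sums a + a' for a ≤ a' (symmetric, so this suffices):
a = -6: -6+-6=-12, -6+-1=-7, -6+3=-3, -6+9=3, -6+12=6
a = -1: -1+-1=-2, -1+3=2, -1+9=8, -1+12=11
a = 3: 3+3=6, 3+9=12, 3+12=15
a = 9: 9+9=18, 9+12=21
a = 12: 12+12=24
Distinct sums: {-12, -7, -3, -2, 2, 3, 6, 8, 11, 12, 15, 18, 21, 24}
|A + A| = 14

|A + A| = 14


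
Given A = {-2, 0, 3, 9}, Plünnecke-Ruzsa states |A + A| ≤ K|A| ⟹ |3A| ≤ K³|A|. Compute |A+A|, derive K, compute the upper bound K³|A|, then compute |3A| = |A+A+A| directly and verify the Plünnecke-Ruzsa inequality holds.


|A| = 4.
Step 1: Compute A + A by enumerating all 16 pairs.
A + A = {-4, -2, 0, 1, 3, 6, 7, 9, 12, 18}, so |A + A| = 10.
Step 2: Doubling constant K = |A + A|/|A| = 10/4 = 10/4 ≈ 2.5000.
Step 3: Plünnecke-Ruzsa gives |3A| ≤ K³·|A| = (2.5000)³ · 4 ≈ 62.5000.
Step 4: Compute 3A = A + A + A directly by enumerating all triples (a,b,c) ∈ A³; |3A| = 19.
Step 5: Check 19 ≤ 62.5000? Yes ✓.

K = 10/4, Plünnecke-Ruzsa bound K³|A| ≈ 62.5000, |3A| = 19, inequality holds.


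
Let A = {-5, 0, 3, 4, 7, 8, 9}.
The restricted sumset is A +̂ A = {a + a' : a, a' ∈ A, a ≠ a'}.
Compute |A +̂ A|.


Restricted sumset: A +̂ A = {a + a' : a ∈ A, a' ∈ A, a ≠ a'}.
Equivalently, take A + A and drop any sum 2a that is achievable ONLY as a + a for a ∈ A (i.e. sums representable only with equal summands).
Enumerate pairs (a, a') with a < a' (symmetric, so each unordered pair gives one sum; this covers all a ≠ a'):
  -5 + 0 = -5
  -5 + 3 = -2
  -5 + 4 = -1
  -5 + 7 = 2
  -5 + 8 = 3
  -5 + 9 = 4
  0 + 3 = 3
  0 + 4 = 4
  0 + 7 = 7
  0 + 8 = 8
  0 + 9 = 9
  3 + 4 = 7
  3 + 7 = 10
  3 + 8 = 11
  3 + 9 = 12
  4 + 7 = 11
  4 + 8 = 12
  4 + 9 = 13
  7 + 8 = 15
  7 + 9 = 16
  8 + 9 = 17
Collected distinct sums: {-5, -2, -1, 2, 3, 4, 7, 8, 9, 10, 11, 12, 13, 15, 16, 17}
|A +̂ A| = 16
(Reference bound: |A +̂ A| ≥ 2|A| - 3 for |A| ≥ 2, with |A| = 7 giving ≥ 11.)

|A +̂ A| = 16


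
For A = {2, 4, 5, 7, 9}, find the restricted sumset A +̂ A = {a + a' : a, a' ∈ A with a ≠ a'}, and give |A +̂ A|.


Restricted sumset: A +̂ A = {a + a' : a ∈ A, a' ∈ A, a ≠ a'}.
Equivalently, take A + A and drop any sum 2a that is achievable ONLY as a + a for a ∈ A (i.e. sums representable only with equal summands).
Enumerate pairs (a, a') with a < a' (symmetric, so each unordered pair gives one sum; this covers all a ≠ a'):
  2 + 4 = 6
  2 + 5 = 7
  2 + 7 = 9
  2 + 9 = 11
  4 + 5 = 9
  4 + 7 = 11
  4 + 9 = 13
  5 + 7 = 12
  5 + 9 = 14
  7 + 9 = 16
Collected distinct sums: {6, 7, 9, 11, 12, 13, 14, 16}
|A +̂ A| = 8
(Reference bound: |A +̂ A| ≥ 2|A| - 3 for |A| ≥ 2, with |A| = 5 giving ≥ 7.)

|A +̂ A| = 8


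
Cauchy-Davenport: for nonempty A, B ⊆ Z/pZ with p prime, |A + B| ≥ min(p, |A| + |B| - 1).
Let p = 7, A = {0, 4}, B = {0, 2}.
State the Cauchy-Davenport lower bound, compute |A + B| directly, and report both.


Cauchy-Davenport: |A + B| ≥ min(p, |A| + |B| - 1) for A, B nonempty in Z/pZ.
|A| = 2, |B| = 2, p = 7.
CD lower bound = min(7, 2 + 2 - 1) = min(7, 3) = 3.
Compute A + B mod 7 directly:
a = 0: 0+0=0, 0+2=2
a = 4: 4+0=4, 4+2=6
A + B = {0, 2, 4, 6}, so |A + B| = 4.
Verify: 4 ≥ 3? Yes ✓.

CD lower bound = 3, actual |A + B| = 4.


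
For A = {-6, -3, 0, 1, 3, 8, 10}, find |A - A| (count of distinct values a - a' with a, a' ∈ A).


A - A = {a - a' : a, a' ∈ A}; |A| = 7.
Bounds: 2|A|-1 ≤ |A - A| ≤ |A|² - |A| + 1, i.e. 13 ≤ |A - A| ≤ 43.
Note: 0 ∈ A - A always (from a - a). The set is symmetric: if d ∈ A - A then -d ∈ A - A.
Enumerate nonzero differences d = a - a' with a > a' (then include -d):
Positive differences: {1, 2, 3, 4, 5, 6, 7, 8, 9, 10, 11, 13, 14, 16}
Full difference set: {0} ∪ (positive diffs) ∪ (negative diffs).
|A - A| = 1 + 2·14 = 29 (matches direct enumeration: 29).

|A - A| = 29


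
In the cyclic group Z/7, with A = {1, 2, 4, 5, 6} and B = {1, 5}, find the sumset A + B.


Work in Z/7Z: reduce every sum a + b modulo 7.
Enumerate all 10 pairs:
a = 1: 1+1=2, 1+5=6
a = 2: 2+1=3, 2+5=0
a = 4: 4+1=5, 4+5=2
a = 5: 5+1=6, 5+5=3
a = 6: 6+1=0, 6+5=4
Distinct residues collected: {0, 2, 3, 4, 5, 6}
|A + B| = 6 (out of 7 total residues).

A + B = {0, 2, 3, 4, 5, 6}


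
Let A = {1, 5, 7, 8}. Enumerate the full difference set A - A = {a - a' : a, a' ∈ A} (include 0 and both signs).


A - A = {a - a' : a, a' ∈ A}.
Compute a - a' for each ordered pair (a, a'):
a = 1: 1-1=0, 1-5=-4, 1-7=-6, 1-8=-7
a = 5: 5-1=4, 5-5=0, 5-7=-2, 5-8=-3
a = 7: 7-1=6, 7-5=2, 7-7=0, 7-8=-1
a = 8: 8-1=7, 8-5=3, 8-7=1, 8-8=0
Collecting distinct values (and noting 0 appears from a-a):
A - A = {-7, -6, -4, -3, -2, -1, 0, 1, 2, 3, 4, 6, 7}
|A - A| = 13

A - A = {-7, -6, -4, -3, -2, -1, 0, 1, 2, 3, 4, 6, 7}


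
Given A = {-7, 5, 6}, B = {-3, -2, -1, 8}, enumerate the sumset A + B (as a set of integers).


A + B = {a + b : a ∈ A, b ∈ B}.
Enumerate all |A|·|B| = 3·4 = 12 pairs (a, b) and collect distinct sums.
a = -7: -7+-3=-10, -7+-2=-9, -7+-1=-8, -7+8=1
a = 5: 5+-3=2, 5+-2=3, 5+-1=4, 5+8=13
a = 6: 6+-3=3, 6+-2=4, 6+-1=5, 6+8=14
Collecting distinct sums: A + B = {-10, -9, -8, 1, 2, 3, 4, 5, 13, 14}
|A + B| = 10

A + B = {-10, -9, -8, 1, 2, 3, 4, 5, 13, 14}


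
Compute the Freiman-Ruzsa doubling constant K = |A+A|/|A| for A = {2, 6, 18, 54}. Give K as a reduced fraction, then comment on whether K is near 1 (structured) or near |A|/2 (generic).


|A| = 4.
Compute A + A by enumerating all 16 pairs.
A + A = {4, 8, 12, 20, 24, 36, 56, 60, 72, 108}, so |A + A| = 10.
K = |A + A| / |A| = 10/4 = 5/2 ≈ 2.5000.
Reference: AP of size 4 gives K = 7/4 ≈ 1.7500; a fully generic set of size 4 gives K ≈ 2.5000.

|A| = 4, |A + A| = 10, K = 10/4 = 5/2.


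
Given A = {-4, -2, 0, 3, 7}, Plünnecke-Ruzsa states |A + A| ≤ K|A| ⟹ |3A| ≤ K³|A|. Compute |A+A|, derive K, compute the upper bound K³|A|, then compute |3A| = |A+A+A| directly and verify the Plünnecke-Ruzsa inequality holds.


|A| = 5.
Step 1: Compute A + A by enumerating all 25 pairs.
A + A = {-8, -6, -4, -2, -1, 0, 1, 3, 5, 6, 7, 10, 14}, so |A + A| = 13.
Step 2: Doubling constant K = |A + A|/|A| = 13/5 = 13/5 ≈ 2.6000.
Step 3: Plünnecke-Ruzsa gives |3A| ≤ K³·|A| = (2.6000)³ · 5 ≈ 87.8800.
Step 4: Compute 3A = A + A + A directly by enumerating all triples (a,b,c) ∈ A³; |3A| = 25.
Step 5: Check 25 ≤ 87.8800? Yes ✓.

K = 13/5, Plünnecke-Ruzsa bound K³|A| ≈ 87.8800, |3A| = 25, inequality holds.


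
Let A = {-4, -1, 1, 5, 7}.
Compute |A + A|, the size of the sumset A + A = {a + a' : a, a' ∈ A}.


A + A = {a + a' : a, a' ∈ A}; |A| = 5.
General bounds: 2|A| - 1 ≤ |A + A| ≤ |A|(|A|+1)/2, i.e. 9 ≤ |A + A| ≤ 15.
Lower bound 2|A|-1 is attained iff A is an arithmetic progression.
Enumerate sums a + a' for a ≤ a' (symmetric, so this suffices):
a = -4: -4+-4=-8, -4+-1=-5, -4+1=-3, -4+5=1, -4+7=3
a = -1: -1+-1=-2, -1+1=0, -1+5=4, -1+7=6
a = 1: 1+1=2, 1+5=6, 1+7=8
a = 5: 5+5=10, 5+7=12
a = 7: 7+7=14
Distinct sums: {-8, -5, -3, -2, 0, 1, 2, 3, 4, 6, 8, 10, 12, 14}
|A + A| = 14

|A + A| = 14


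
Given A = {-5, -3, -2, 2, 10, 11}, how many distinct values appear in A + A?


A + A = {a + a' : a, a' ∈ A}; |A| = 6.
General bounds: 2|A| - 1 ≤ |A + A| ≤ |A|(|A|+1)/2, i.e. 11 ≤ |A + A| ≤ 21.
Lower bound 2|A|-1 is attained iff A is an arithmetic progression.
Enumerate sums a + a' for a ≤ a' (symmetric, so this suffices):
a = -5: -5+-5=-10, -5+-3=-8, -5+-2=-7, -5+2=-3, -5+10=5, -5+11=6
a = -3: -3+-3=-6, -3+-2=-5, -3+2=-1, -3+10=7, -3+11=8
a = -2: -2+-2=-4, -2+2=0, -2+10=8, -2+11=9
a = 2: 2+2=4, 2+10=12, 2+11=13
a = 10: 10+10=20, 10+11=21
a = 11: 11+11=22
Distinct sums: {-10, -8, -7, -6, -5, -4, -3, -1, 0, 4, 5, 6, 7, 8, 9, 12, 13, 20, 21, 22}
|A + A| = 20

|A + A| = 20


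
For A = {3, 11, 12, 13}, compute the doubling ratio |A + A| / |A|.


|A| = 4.
Compute A + A by enumerating all 16 pairs.
A + A = {6, 14, 15, 16, 22, 23, 24, 25, 26}, so |A + A| = 9.
K = |A + A| / |A| = 9/4 (already in lowest terms) ≈ 2.2500.
Reference: AP of size 4 gives K = 7/4 ≈ 1.7500; a fully generic set of size 4 gives K ≈ 2.5000.

|A| = 4, |A + A| = 9, K = 9/4.


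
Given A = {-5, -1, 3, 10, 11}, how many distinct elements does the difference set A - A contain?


A - A = {a - a' : a, a' ∈ A}; |A| = 5.
Bounds: 2|A|-1 ≤ |A - A| ≤ |A|² - |A| + 1, i.e. 9 ≤ |A - A| ≤ 21.
Note: 0 ∈ A - A always (from a - a). The set is symmetric: if d ∈ A - A then -d ∈ A - A.
Enumerate nonzero differences d = a - a' with a > a' (then include -d):
Positive differences: {1, 4, 7, 8, 11, 12, 15, 16}
Full difference set: {0} ∪ (positive diffs) ∪ (negative diffs).
|A - A| = 1 + 2·8 = 17 (matches direct enumeration: 17).

|A - A| = 17


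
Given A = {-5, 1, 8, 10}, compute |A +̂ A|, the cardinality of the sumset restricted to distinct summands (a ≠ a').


Restricted sumset: A +̂ A = {a + a' : a ∈ A, a' ∈ A, a ≠ a'}.
Equivalently, take A + A and drop any sum 2a that is achievable ONLY as a + a for a ∈ A (i.e. sums representable only with equal summands).
Enumerate pairs (a, a') with a < a' (symmetric, so each unordered pair gives one sum; this covers all a ≠ a'):
  -5 + 1 = -4
  -5 + 8 = 3
  -5 + 10 = 5
  1 + 8 = 9
  1 + 10 = 11
  8 + 10 = 18
Collected distinct sums: {-4, 3, 5, 9, 11, 18}
|A +̂ A| = 6
(Reference bound: |A +̂ A| ≥ 2|A| - 3 for |A| ≥ 2, with |A| = 4 giving ≥ 5.)

|A +̂ A| = 6


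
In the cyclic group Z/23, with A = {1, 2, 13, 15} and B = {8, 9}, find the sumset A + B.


Work in Z/23Z: reduce every sum a + b modulo 23.
Enumerate all 8 pairs:
a = 1: 1+8=9, 1+9=10
a = 2: 2+8=10, 2+9=11
a = 13: 13+8=21, 13+9=22
a = 15: 15+8=0, 15+9=1
Distinct residues collected: {0, 1, 9, 10, 11, 21, 22}
|A + B| = 7 (out of 23 total residues).

A + B = {0, 1, 9, 10, 11, 21, 22}


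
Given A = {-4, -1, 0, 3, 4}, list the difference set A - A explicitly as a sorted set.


A - A = {a - a' : a, a' ∈ A}.
Compute a - a' for each ordered pair (a, a'):
a = -4: -4--4=0, -4--1=-3, -4-0=-4, -4-3=-7, -4-4=-8
a = -1: -1--4=3, -1--1=0, -1-0=-1, -1-3=-4, -1-4=-5
a = 0: 0--4=4, 0--1=1, 0-0=0, 0-3=-3, 0-4=-4
a = 3: 3--4=7, 3--1=4, 3-0=3, 3-3=0, 3-4=-1
a = 4: 4--4=8, 4--1=5, 4-0=4, 4-3=1, 4-4=0
Collecting distinct values (and noting 0 appears from a-a):
A - A = {-8, -7, -5, -4, -3, -1, 0, 1, 3, 4, 5, 7, 8}
|A - A| = 13

A - A = {-8, -7, -5, -4, -3, -1, 0, 1, 3, 4, 5, 7, 8}


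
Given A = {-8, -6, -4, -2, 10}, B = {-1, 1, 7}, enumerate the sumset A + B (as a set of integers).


A + B = {a + b : a ∈ A, b ∈ B}.
Enumerate all |A|·|B| = 5·3 = 15 pairs (a, b) and collect distinct sums.
a = -8: -8+-1=-9, -8+1=-7, -8+7=-1
a = -6: -6+-1=-7, -6+1=-5, -6+7=1
a = -4: -4+-1=-5, -4+1=-3, -4+7=3
a = -2: -2+-1=-3, -2+1=-1, -2+7=5
a = 10: 10+-1=9, 10+1=11, 10+7=17
Collecting distinct sums: A + B = {-9, -7, -5, -3, -1, 1, 3, 5, 9, 11, 17}
|A + B| = 11

A + B = {-9, -7, -5, -3, -1, 1, 3, 5, 9, 11, 17}


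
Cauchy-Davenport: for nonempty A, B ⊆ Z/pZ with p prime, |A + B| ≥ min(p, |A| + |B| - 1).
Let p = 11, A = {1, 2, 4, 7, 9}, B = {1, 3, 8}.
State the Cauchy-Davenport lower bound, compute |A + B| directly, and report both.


Cauchy-Davenport: |A + B| ≥ min(p, |A| + |B| - 1) for A, B nonempty in Z/pZ.
|A| = 5, |B| = 3, p = 11.
CD lower bound = min(11, 5 + 3 - 1) = min(11, 7) = 7.
Compute A + B mod 11 directly:
a = 1: 1+1=2, 1+3=4, 1+8=9
a = 2: 2+1=3, 2+3=5, 2+8=10
a = 4: 4+1=5, 4+3=7, 4+8=1
a = 7: 7+1=8, 7+3=10, 7+8=4
a = 9: 9+1=10, 9+3=1, 9+8=6
A + B = {1, 2, 3, 4, 5, 6, 7, 8, 9, 10}, so |A + B| = 10.
Verify: 10 ≥ 7? Yes ✓.

CD lower bound = 7, actual |A + B| = 10.


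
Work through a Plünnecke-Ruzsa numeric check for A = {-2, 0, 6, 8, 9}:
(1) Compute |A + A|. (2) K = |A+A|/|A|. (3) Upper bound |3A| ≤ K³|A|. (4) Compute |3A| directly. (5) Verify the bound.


|A| = 5.
Step 1: Compute A + A by enumerating all 25 pairs.
A + A = {-4, -2, 0, 4, 6, 7, 8, 9, 12, 14, 15, 16, 17, 18}, so |A + A| = 14.
Step 2: Doubling constant K = |A + A|/|A| = 14/5 = 14/5 ≈ 2.8000.
Step 3: Plünnecke-Ruzsa gives |3A| ≤ K³·|A| = (2.8000)³ · 5 ≈ 109.7600.
Step 4: Compute 3A = A + A + A directly by enumerating all triples (a,b,c) ∈ A³; |3A| = 27.
Step 5: Check 27 ≤ 109.7600? Yes ✓.

K = 14/5, Plünnecke-Ruzsa bound K³|A| ≈ 109.7600, |3A| = 27, inequality holds.


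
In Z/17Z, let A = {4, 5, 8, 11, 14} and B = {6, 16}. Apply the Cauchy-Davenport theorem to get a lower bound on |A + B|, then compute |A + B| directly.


Cauchy-Davenport: |A + B| ≥ min(p, |A| + |B| - 1) for A, B nonempty in Z/pZ.
|A| = 5, |B| = 2, p = 17.
CD lower bound = min(17, 5 + 2 - 1) = min(17, 6) = 6.
Compute A + B mod 17 directly:
a = 4: 4+6=10, 4+16=3
a = 5: 5+6=11, 5+16=4
a = 8: 8+6=14, 8+16=7
a = 11: 11+6=0, 11+16=10
a = 14: 14+6=3, 14+16=13
A + B = {0, 3, 4, 7, 10, 11, 13, 14}, so |A + B| = 8.
Verify: 8 ≥ 6? Yes ✓.

CD lower bound = 6, actual |A + B| = 8.


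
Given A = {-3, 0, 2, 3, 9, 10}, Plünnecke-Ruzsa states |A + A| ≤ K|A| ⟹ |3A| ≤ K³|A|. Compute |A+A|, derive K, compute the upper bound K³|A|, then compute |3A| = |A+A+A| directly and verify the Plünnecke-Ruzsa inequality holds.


|A| = 6.
Step 1: Compute A + A by enumerating all 36 pairs.
A + A = {-6, -3, -1, 0, 2, 3, 4, 5, 6, 7, 9, 10, 11, 12, 13, 18, 19, 20}, so |A + A| = 18.
Step 2: Doubling constant K = |A + A|/|A| = 18/6 = 18/6 ≈ 3.0000.
Step 3: Plünnecke-Ruzsa gives |3A| ≤ K³·|A| = (3.0000)³ · 6 ≈ 162.0000.
Step 4: Compute 3A = A + A + A directly by enumerating all triples (a,b,c) ∈ A³; |3A| = 33.
Step 5: Check 33 ≤ 162.0000? Yes ✓.

K = 18/6, Plünnecke-Ruzsa bound K³|A| ≈ 162.0000, |3A| = 33, inequality holds.


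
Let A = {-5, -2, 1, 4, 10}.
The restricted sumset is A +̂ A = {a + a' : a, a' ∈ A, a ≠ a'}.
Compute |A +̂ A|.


Restricted sumset: A +̂ A = {a + a' : a ∈ A, a' ∈ A, a ≠ a'}.
Equivalently, take A + A and drop any sum 2a that is achievable ONLY as a + a for a ∈ A (i.e. sums representable only with equal summands).
Enumerate pairs (a, a') with a < a' (symmetric, so each unordered pair gives one sum; this covers all a ≠ a'):
  -5 + -2 = -7
  -5 + 1 = -4
  -5 + 4 = -1
  -5 + 10 = 5
  -2 + 1 = -1
  -2 + 4 = 2
  -2 + 10 = 8
  1 + 4 = 5
  1 + 10 = 11
  4 + 10 = 14
Collected distinct sums: {-7, -4, -1, 2, 5, 8, 11, 14}
|A +̂ A| = 8
(Reference bound: |A +̂ A| ≥ 2|A| - 3 for |A| ≥ 2, with |A| = 5 giving ≥ 7.)

|A +̂ A| = 8


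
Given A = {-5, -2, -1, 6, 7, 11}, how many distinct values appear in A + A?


A + A = {a + a' : a, a' ∈ A}; |A| = 6.
General bounds: 2|A| - 1 ≤ |A + A| ≤ |A|(|A|+1)/2, i.e. 11 ≤ |A + A| ≤ 21.
Lower bound 2|A|-1 is attained iff A is an arithmetic progression.
Enumerate sums a + a' for a ≤ a' (symmetric, so this suffices):
a = -5: -5+-5=-10, -5+-2=-7, -5+-1=-6, -5+6=1, -5+7=2, -5+11=6
a = -2: -2+-2=-4, -2+-1=-3, -2+6=4, -2+7=5, -2+11=9
a = -1: -1+-1=-2, -1+6=5, -1+7=6, -1+11=10
a = 6: 6+6=12, 6+7=13, 6+11=17
a = 7: 7+7=14, 7+11=18
a = 11: 11+11=22
Distinct sums: {-10, -7, -6, -4, -3, -2, 1, 2, 4, 5, 6, 9, 10, 12, 13, 14, 17, 18, 22}
|A + A| = 19

|A + A| = 19


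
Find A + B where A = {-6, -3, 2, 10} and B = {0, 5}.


A + B = {a + b : a ∈ A, b ∈ B}.
Enumerate all |A|·|B| = 4·2 = 8 pairs (a, b) and collect distinct sums.
a = -6: -6+0=-6, -6+5=-1
a = -3: -3+0=-3, -3+5=2
a = 2: 2+0=2, 2+5=7
a = 10: 10+0=10, 10+5=15
Collecting distinct sums: A + B = {-6, -3, -1, 2, 7, 10, 15}
|A + B| = 7

A + B = {-6, -3, -1, 2, 7, 10, 15}


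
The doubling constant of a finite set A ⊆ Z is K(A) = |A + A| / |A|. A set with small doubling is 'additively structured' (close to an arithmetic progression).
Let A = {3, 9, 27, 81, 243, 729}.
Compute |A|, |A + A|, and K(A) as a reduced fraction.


|A| = 6.
Compute A + A by enumerating all 36 pairs.
A + A = {6, 12, 18, 30, 36, 54, 84, 90, 108, 162, 246, 252, 270, 324, 486, 732, 738, 756, 810, 972, 1458}, so |A + A| = 21.
K = |A + A| / |A| = 21/6 = 7/2 ≈ 3.5000.
Reference: AP of size 6 gives K = 11/6 ≈ 1.8333; a fully generic set of size 6 gives K ≈ 3.5000.

|A| = 6, |A + A| = 21, K = 21/6 = 7/2.


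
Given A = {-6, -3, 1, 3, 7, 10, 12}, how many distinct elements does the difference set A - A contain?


A - A = {a - a' : a, a' ∈ A}; |A| = 7.
Bounds: 2|A|-1 ≤ |A - A| ≤ |A|² - |A| + 1, i.e. 13 ≤ |A - A| ≤ 43.
Note: 0 ∈ A - A always (from a - a). The set is symmetric: if d ∈ A - A then -d ∈ A - A.
Enumerate nonzero differences d = a - a' with a > a' (then include -d):
Positive differences: {2, 3, 4, 5, 6, 7, 9, 10, 11, 13, 15, 16, 18}
Full difference set: {0} ∪ (positive diffs) ∪ (negative diffs).
|A - A| = 1 + 2·13 = 27 (matches direct enumeration: 27).

|A - A| = 27


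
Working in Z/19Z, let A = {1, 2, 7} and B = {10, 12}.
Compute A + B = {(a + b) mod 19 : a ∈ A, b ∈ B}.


Work in Z/19Z: reduce every sum a + b modulo 19.
Enumerate all 6 pairs:
a = 1: 1+10=11, 1+12=13
a = 2: 2+10=12, 2+12=14
a = 7: 7+10=17, 7+12=0
Distinct residues collected: {0, 11, 12, 13, 14, 17}
|A + B| = 6 (out of 19 total residues).

A + B = {0, 11, 12, 13, 14, 17}


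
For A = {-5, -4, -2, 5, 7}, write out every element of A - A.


A - A = {a - a' : a, a' ∈ A}.
Compute a - a' for each ordered pair (a, a'):
a = -5: -5--5=0, -5--4=-1, -5--2=-3, -5-5=-10, -5-7=-12
a = -4: -4--5=1, -4--4=0, -4--2=-2, -4-5=-9, -4-7=-11
a = -2: -2--5=3, -2--4=2, -2--2=0, -2-5=-7, -2-7=-9
a = 5: 5--5=10, 5--4=9, 5--2=7, 5-5=0, 5-7=-2
a = 7: 7--5=12, 7--4=11, 7--2=9, 7-5=2, 7-7=0
Collecting distinct values (and noting 0 appears from a-a):
A - A = {-12, -11, -10, -9, -7, -3, -2, -1, 0, 1, 2, 3, 7, 9, 10, 11, 12}
|A - A| = 17

A - A = {-12, -11, -10, -9, -7, -3, -2, -1, 0, 1, 2, 3, 7, 9, 10, 11, 12}


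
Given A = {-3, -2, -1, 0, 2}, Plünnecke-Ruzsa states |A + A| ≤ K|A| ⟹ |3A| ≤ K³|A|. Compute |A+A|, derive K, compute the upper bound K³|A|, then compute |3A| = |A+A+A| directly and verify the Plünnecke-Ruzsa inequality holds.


|A| = 5.
Step 1: Compute A + A by enumerating all 25 pairs.
A + A = {-6, -5, -4, -3, -2, -1, 0, 1, 2, 4}, so |A + A| = 10.
Step 2: Doubling constant K = |A + A|/|A| = 10/5 = 10/5 ≈ 2.0000.
Step 3: Plünnecke-Ruzsa gives |3A| ≤ K³·|A| = (2.0000)³ · 5 ≈ 40.0000.
Step 4: Compute 3A = A + A + A directly by enumerating all triples (a,b,c) ∈ A³; |3A| = 15.
Step 5: Check 15 ≤ 40.0000? Yes ✓.

K = 10/5, Plünnecke-Ruzsa bound K³|A| ≈ 40.0000, |3A| = 15, inequality holds.


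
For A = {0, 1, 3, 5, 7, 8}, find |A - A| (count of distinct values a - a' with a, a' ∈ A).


A - A = {a - a' : a, a' ∈ A}; |A| = 6.
Bounds: 2|A|-1 ≤ |A - A| ≤ |A|² - |A| + 1, i.e. 11 ≤ |A - A| ≤ 31.
Note: 0 ∈ A - A always (from a - a). The set is symmetric: if d ∈ A - A then -d ∈ A - A.
Enumerate nonzero differences d = a - a' with a > a' (then include -d):
Positive differences: {1, 2, 3, 4, 5, 6, 7, 8}
Full difference set: {0} ∪ (positive diffs) ∪ (negative diffs).
|A - A| = 1 + 2·8 = 17 (matches direct enumeration: 17).

|A - A| = 17


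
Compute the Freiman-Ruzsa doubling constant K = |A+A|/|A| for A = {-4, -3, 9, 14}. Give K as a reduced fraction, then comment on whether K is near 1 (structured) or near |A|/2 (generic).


|A| = 4.
Compute A + A by enumerating all 16 pairs.
A + A = {-8, -7, -6, 5, 6, 10, 11, 18, 23, 28}, so |A + A| = 10.
K = |A + A| / |A| = 10/4 = 5/2 ≈ 2.5000.
Reference: AP of size 4 gives K = 7/4 ≈ 1.7500; a fully generic set of size 4 gives K ≈ 2.5000.

|A| = 4, |A + A| = 10, K = 10/4 = 5/2.


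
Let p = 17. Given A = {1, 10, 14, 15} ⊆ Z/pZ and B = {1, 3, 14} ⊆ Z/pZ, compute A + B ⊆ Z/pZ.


Work in Z/17Z: reduce every sum a + b modulo 17.
Enumerate all 12 pairs:
a = 1: 1+1=2, 1+3=4, 1+14=15
a = 10: 10+1=11, 10+3=13, 10+14=7
a = 14: 14+1=15, 14+3=0, 14+14=11
a = 15: 15+1=16, 15+3=1, 15+14=12
Distinct residues collected: {0, 1, 2, 4, 7, 11, 12, 13, 15, 16}
|A + B| = 10 (out of 17 total residues).

A + B = {0, 1, 2, 4, 7, 11, 12, 13, 15, 16}


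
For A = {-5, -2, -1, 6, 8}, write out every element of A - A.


A - A = {a - a' : a, a' ∈ A}.
Compute a - a' for each ordered pair (a, a'):
a = -5: -5--5=0, -5--2=-3, -5--1=-4, -5-6=-11, -5-8=-13
a = -2: -2--5=3, -2--2=0, -2--1=-1, -2-6=-8, -2-8=-10
a = -1: -1--5=4, -1--2=1, -1--1=0, -1-6=-7, -1-8=-9
a = 6: 6--5=11, 6--2=8, 6--1=7, 6-6=0, 6-8=-2
a = 8: 8--5=13, 8--2=10, 8--1=9, 8-6=2, 8-8=0
Collecting distinct values (and noting 0 appears from a-a):
A - A = {-13, -11, -10, -9, -8, -7, -4, -3, -2, -1, 0, 1, 2, 3, 4, 7, 8, 9, 10, 11, 13}
|A - A| = 21

A - A = {-13, -11, -10, -9, -8, -7, -4, -3, -2, -1, 0, 1, 2, 3, 4, 7, 8, 9, 10, 11, 13}


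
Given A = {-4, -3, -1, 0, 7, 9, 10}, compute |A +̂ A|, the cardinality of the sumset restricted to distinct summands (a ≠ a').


Restricted sumset: A +̂ A = {a + a' : a ∈ A, a' ∈ A, a ≠ a'}.
Equivalently, take A + A and drop any sum 2a that is achievable ONLY as a + a for a ∈ A (i.e. sums representable only with equal summands).
Enumerate pairs (a, a') with a < a' (symmetric, so each unordered pair gives one sum; this covers all a ≠ a'):
  -4 + -3 = -7
  -4 + -1 = -5
  -4 + 0 = -4
  -4 + 7 = 3
  -4 + 9 = 5
  -4 + 10 = 6
  -3 + -1 = -4
  -3 + 0 = -3
  -3 + 7 = 4
  -3 + 9 = 6
  -3 + 10 = 7
  -1 + 0 = -1
  -1 + 7 = 6
  -1 + 9 = 8
  -1 + 10 = 9
  0 + 7 = 7
  0 + 9 = 9
  0 + 10 = 10
  7 + 9 = 16
  7 + 10 = 17
  9 + 10 = 19
Collected distinct sums: {-7, -5, -4, -3, -1, 3, 4, 5, 6, 7, 8, 9, 10, 16, 17, 19}
|A +̂ A| = 16
(Reference bound: |A +̂ A| ≥ 2|A| - 3 for |A| ≥ 2, with |A| = 7 giving ≥ 11.)

|A +̂ A| = 16


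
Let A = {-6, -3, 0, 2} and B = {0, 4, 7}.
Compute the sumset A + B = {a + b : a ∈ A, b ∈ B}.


A + B = {a + b : a ∈ A, b ∈ B}.
Enumerate all |A|·|B| = 4·3 = 12 pairs (a, b) and collect distinct sums.
a = -6: -6+0=-6, -6+4=-2, -6+7=1
a = -3: -3+0=-3, -3+4=1, -3+7=4
a = 0: 0+0=0, 0+4=4, 0+7=7
a = 2: 2+0=2, 2+4=6, 2+7=9
Collecting distinct sums: A + B = {-6, -3, -2, 0, 1, 2, 4, 6, 7, 9}
|A + B| = 10

A + B = {-6, -3, -2, 0, 1, 2, 4, 6, 7, 9}


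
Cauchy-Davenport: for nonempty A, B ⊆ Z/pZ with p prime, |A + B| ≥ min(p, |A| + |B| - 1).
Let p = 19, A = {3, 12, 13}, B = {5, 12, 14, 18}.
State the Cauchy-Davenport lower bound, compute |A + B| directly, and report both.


Cauchy-Davenport: |A + B| ≥ min(p, |A| + |B| - 1) for A, B nonempty in Z/pZ.
|A| = 3, |B| = 4, p = 19.
CD lower bound = min(19, 3 + 4 - 1) = min(19, 6) = 6.
Compute A + B mod 19 directly:
a = 3: 3+5=8, 3+12=15, 3+14=17, 3+18=2
a = 12: 12+5=17, 12+12=5, 12+14=7, 12+18=11
a = 13: 13+5=18, 13+12=6, 13+14=8, 13+18=12
A + B = {2, 5, 6, 7, 8, 11, 12, 15, 17, 18}, so |A + B| = 10.
Verify: 10 ≥ 6? Yes ✓.

CD lower bound = 6, actual |A + B| = 10.


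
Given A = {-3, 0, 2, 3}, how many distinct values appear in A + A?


A + A = {a + a' : a, a' ∈ A}; |A| = 4.
General bounds: 2|A| - 1 ≤ |A + A| ≤ |A|(|A|+1)/2, i.e. 7 ≤ |A + A| ≤ 10.
Lower bound 2|A|-1 is attained iff A is an arithmetic progression.
Enumerate sums a + a' for a ≤ a' (symmetric, so this suffices):
a = -3: -3+-3=-6, -3+0=-3, -3+2=-1, -3+3=0
a = 0: 0+0=0, 0+2=2, 0+3=3
a = 2: 2+2=4, 2+3=5
a = 3: 3+3=6
Distinct sums: {-6, -3, -1, 0, 2, 3, 4, 5, 6}
|A + A| = 9

|A + A| = 9


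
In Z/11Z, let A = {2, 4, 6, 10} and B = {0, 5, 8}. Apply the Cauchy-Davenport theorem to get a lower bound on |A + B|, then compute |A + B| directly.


Cauchy-Davenport: |A + B| ≥ min(p, |A| + |B| - 1) for A, B nonempty in Z/pZ.
|A| = 4, |B| = 3, p = 11.
CD lower bound = min(11, 4 + 3 - 1) = min(11, 6) = 6.
Compute A + B mod 11 directly:
a = 2: 2+0=2, 2+5=7, 2+8=10
a = 4: 4+0=4, 4+5=9, 4+8=1
a = 6: 6+0=6, 6+5=0, 6+8=3
a = 10: 10+0=10, 10+5=4, 10+8=7
A + B = {0, 1, 2, 3, 4, 6, 7, 9, 10}, so |A + B| = 9.
Verify: 9 ≥ 6? Yes ✓.

CD lower bound = 6, actual |A + B| = 9.


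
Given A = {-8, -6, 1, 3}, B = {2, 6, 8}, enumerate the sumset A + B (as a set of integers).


A + B = {a + b : a ∈ A, b ∈ B}.
Enumerate all |A|·|B| = 4·3 = 12 pairs (a, b) and collect distinct sums.
a = -8: -8+2=-6, -8+6=-2, -8+8=0
a = -6: -6+2=-4, -6+6=0, -6+8=2
a = 1: 1+2=3, 1+6=7, 1+8=9
a = 3: 3+2=5, 3+6=9, 3+8=11
Collecting distinct sums: A + B = {-6, -4, -2, 0, 2, 3, 5, 7, 9, 11}
|A + B| = 10

A + B = {-6, -4, -2, 0, 2, 3, 5, 7, 9, 11}


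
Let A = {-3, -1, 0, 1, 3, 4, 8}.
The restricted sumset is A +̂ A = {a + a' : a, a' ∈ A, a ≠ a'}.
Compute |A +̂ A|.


Restricted sumset: A +̂ A = {a + a' : a ∈ A, a' ∈ A, a ≠ a'}.
Equivalently, take A + A and drop any sum 2a that is achievable ONLY as a + a for a ∈ A (i.e. sums representable only with equal summands).
Enumerate pairs (a, a') with a < a' (symmetric, so each unordered pair gives one sum; this covers all a ≠ a'):
  -3 + -1 = -4
  -3 + 0 = -3
  -3 + 1 = -2
  -3 + 3 = 0
  -3 + 4 = 1
  -3 + 8 = 5
  -1 + 0 = -1
  -1 + 1 = 0
  -1 + 3 = 2
  -1 + 4 = 3
  -1 + 8 = 7
  0 + 1 = 1
  0 + 3 = 3
  0 + 4 = 4
  0 + 8 = 8
  1 + 3 = 4
  1 + 4 = 5
  1 + 8 = 9
  3 + 4 = 7
  3 + 8 = 11
  4 + 8 = 12
Collected distinct sums: {-4, -3, -2, -1, 0, 1, 2, 3, 4, 5, 7, 8, 9, 11, 12}
|A +̂ A| = 15
(Reference bound: |A +̂ A| ≥ 2|A| - 3 for |A| ≥ 2, with |A| = 7 giving ≥ 11.)

|A +̂ A| = 15


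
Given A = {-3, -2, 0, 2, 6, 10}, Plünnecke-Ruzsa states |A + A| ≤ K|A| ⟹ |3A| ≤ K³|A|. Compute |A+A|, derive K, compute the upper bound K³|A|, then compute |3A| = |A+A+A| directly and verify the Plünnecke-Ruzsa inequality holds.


|A| = 6.
Step 1: Compute A + A by enumerating all 36 pairs.
A + A = {-6, -5, -4, -3, -2, -1, 0, 2, 3, 4, 6, 7, 8, 10, 12, 16, 20}, so |A + A| = 17.
Step 2: Doubling constant K = |A + A|/|A| = 17/6 = 17/6 ≈ 2.8333.
Step 3: Plünnecke-Ruzsa gives |3A| ≤ K³·|A| = (2.8333)³ · 6 ≈ 136.4722.
Step 4: Compute 3A = A + A + A directly by enumerating all triples (a,b,c) ∈ A³; |3A| = 30.
Step 5: Check 30 ≤ 136.4722? Yes ✓.

K = 17/6, Plünnecke-Ruzsa bound K³|A| ≈ 136.4722, |3A| = 30, inequality holds.


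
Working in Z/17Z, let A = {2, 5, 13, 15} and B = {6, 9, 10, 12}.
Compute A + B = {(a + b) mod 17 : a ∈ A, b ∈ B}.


Work in Z/17Z: reduce every sum a + b modulo 17.
Enumerate all 16 pairs:
a = 2: 2+6=8, 2+9=11, 2+10=12, 2+12=14
a = 5: 5+6=11, 5+9=14, 5+10=15, 5+12=0
a = 13: 13+6=2, 13+9=5, 13+10=6, 13+12=8
a = 15: 15+6=4, 15+9=7, 15+10=8, 15+12=10
Distinct residues collected: {0, 2, 4, 5, 6, 7, 8, 10, 11, 12, 14, 15}
|A + B| = 12 (out of 17 total residues).

A + B = {0, 2, 4, 5, 6, 7, 8, 10, 11, 12, 14, 15}


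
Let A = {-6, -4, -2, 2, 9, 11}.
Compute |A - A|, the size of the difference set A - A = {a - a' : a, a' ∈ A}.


A - A = {a - a' : a, a' ∈ A}; |A| = 6.
Bounds: 2|A|-1 ≤ |A - A| ≤ |A|² - |A| + 1, i.e. 11 ≤ |A - A| ≤ 31.
Note: 0 ∈ A - A always (from a - a). The set is symmetric: if d ∈ A - A then -d ∈ A - A.
Enumerate nonzero differences d = a - a' with a > a' (then include -d):
Positive differences: {2, 4, 6, 7, 8, 9, 11, 13, 15, 17}
Full difference set: {0} ∪ (positive diffs) ∪ (negative diffs).
|A - A| = 1 + 2·10 = 21 (matches direct enumeration: 21).

|A - A| = 21


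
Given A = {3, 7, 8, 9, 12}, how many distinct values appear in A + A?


A + A = {a + a' : a, a' ∈ A}; |A| = 5.
General bounds: 2|A| - 1 ≤ |A + A| ≤ |A|(|A|+1)/2, i.e. 9 ≤ |A + A| ≤ 15.
Lower bound 2|A|-1 is attained iff A is an arithmetic progression.
Enumerate sums a + a' for a ≤ a' (symmetric, so this suffices):
a = 3: 3+3=6, 3+7=10, 3+8=11, 3+9=12, 3+12=15
a = 7: 7+7=14, 7+8=15, 7+9=16, 7+12=19
a = 8: 8+8=16, 8+9=17, 8+12=20
a = 9: 9+9=18, 9+12=21
a = 12: 12+12=24
Distinct sums: {6, 10, 11, 12, 14, 15, 16, 17, 18, 19, 20, 21, 24}
|A + A| = 13

|A + A| = 13


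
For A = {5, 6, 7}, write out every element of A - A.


A - A = {a - a' : a, a' ∈ A}.
Compute a - a' for each ordered pair (a, a'):
a = 5: 5-5=0, 5-6=-1, 5-7=-2
a = 6: 6-5=1, 6-6=0, 6-7=-1
a = 7: 7-5=2, 7-6=1, 7-7=0
Collecting distinct values (and noting 0 appears from a-a):
A - A = {-2, -1, 0, 1, 2}
|A - A| = 5

A - A = {-2, -1, 0, 1, 2}


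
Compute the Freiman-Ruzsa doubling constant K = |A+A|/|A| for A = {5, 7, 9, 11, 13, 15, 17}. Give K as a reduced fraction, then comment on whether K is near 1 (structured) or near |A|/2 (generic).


|A| = 7.
Compute A + A by enumerating all 49 pairs.
A + A = {10, 12, 14, 16, 18, 20, 22, 24, 26, 28, 30, 32, 34}, so |A + A| = 13.
K = |A + A| / |A| = 13/7 (already in lowest terms) ≈ 1.8571.
Reference: AP of size 7 gives K = 13/7 ≈ 1.8571; a fully generic set of size 7 gives K ≈ 4.0000.

|A| = 7, |A + A| = 13, K = 13/7.


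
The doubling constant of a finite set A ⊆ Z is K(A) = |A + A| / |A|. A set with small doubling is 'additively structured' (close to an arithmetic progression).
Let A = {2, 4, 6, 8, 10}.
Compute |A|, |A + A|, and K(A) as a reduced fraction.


|A| = 5.
Compute A + A by enumerating all 25 pairs.
A + A = {4, 6, 8, 10, 12, 14, 16, 18, 20}, so |A + A| = 9.
K = |A + A| / |A| = 9/5 (already in lowest terms) ≈ 1.8000.
Reference: AP of size 5 gives K = 9/5 ≈ 1.8000; a fully generic set of size 5 gives K ≈ 3.0000.

|A| = 5, |A + A| = 9, K = 9/5.


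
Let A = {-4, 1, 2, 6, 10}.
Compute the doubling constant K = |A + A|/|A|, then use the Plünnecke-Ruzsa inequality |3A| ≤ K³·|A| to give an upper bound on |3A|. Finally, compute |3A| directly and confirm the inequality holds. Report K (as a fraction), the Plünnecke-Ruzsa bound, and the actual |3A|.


|A| = 5.
Step 1: Compute A + A by enumerating all 25 pairs.
A + A = {-8, -3, -2, 2, 3, 4, 6, 7, 8, 11, 12, 16, 20}, so |A + A| = 13.
Step 2: Doubling constant K = |A + A|/|A| = 13/5 = 13/5 ≈ 2.6000.
Step 3: Plünnecke-Ruzsa gives |3A| ≤ K³·|A| = (2.6000)³ · 5 ≈ 87.8800.
Step 4: Compute 3A = A + A + A directly by enumerating all triples (a,b,c) ∈ A³; |3A| = 25.
Step 5: Check 25 ≤ 87.8800? Yes ✓.

K = 13/5, Plünnecke-Ruzsa bound K³|A| ≈ 87.8800, |3A| = 25, inequality holds.


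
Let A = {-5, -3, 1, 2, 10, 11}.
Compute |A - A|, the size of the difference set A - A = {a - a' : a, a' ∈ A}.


A - A = {a - a' : a, a' ∈ A}; |A| = 6.
Bounds: 2|A|-1 ≤ |A - A| ≤ |A|² - |A| + 1, i.e. 11 ≤ |A - A| ≤ 31.
Note: 0 ∈ A - A always (from a - a). The set is symmetric: if d ∈ A - A then -d ∈ A - A.
Enumerate nonzero differences d = a - a' with a > a' (then include -d):
Positive differences: {1, 2, 4, 5, 6, 7, 8, 9, 10, 13, 14, 15, 16}
Full difference set: {0} ∪ (positive diffs) ∪ (negative diffs).
|A - A| = 1 + 2·13 = 27 (matches direct enumeration: 27).

|A - A| = 27


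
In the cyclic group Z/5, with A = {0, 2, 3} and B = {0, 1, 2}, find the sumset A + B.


Work in Z/5Z: reduce every sum a + b modulo 5.
Enumerate all 9 pairs:
a = 0: 0+0=0, 0+1=1, 0+2=2
a = 2: 2+0=2, 2+1=3, 2+2=4
a = 3: 3+0=3, 3+1=4, 3+2=0
Distinct residues collected: {0, 1, 2, 3, 4}
|A + B| = 5 (out of 5 total residues).

A + B = {0, 1, 2, 3, 4}


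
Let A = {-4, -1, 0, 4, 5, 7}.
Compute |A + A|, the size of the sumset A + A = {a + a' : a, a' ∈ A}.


A + A = {a + a' : a, a' ∈ A}; |A| = 6.
General bounds: 2|A| - 1 ≤ |A + A| ≤ |A|(|A|+1)/2, i.e. 11 ≤ |A + A| ≤ 21.
Lower bound 2|A|-1 is attained iff A is an arithmetic progression.
Enumerate sums a + a' for a ≤ a' (symmetric, so this suffices):
a = -4: -4+-4=-8, -4+-1=-5, -4+0=-4, -4+4=0, -4+5=1, -4+7=3
a = -1: -1+-1=-2, -1+0=-1, -1+4=3, -1+5=4, -1+7=6
a = 0: 0+0=0, 0+4=4, 0+5=5, 0+7=7
a = 4: 4+4=8, 4+5=9, 4+7=11
a = 5: 5+5=10, 5+7=12
a = 7: 7+7=14
Distinct sums: {-8, -5, -4, -2, -1, 0, 1, 3, 4, 5, 6, 7, 8, 9, 10, 11, 12, 14}
|A + A| = 18

|A + A| = 18


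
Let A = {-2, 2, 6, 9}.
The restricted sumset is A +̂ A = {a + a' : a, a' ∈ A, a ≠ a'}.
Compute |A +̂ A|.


Restricted sumset: A +̂ A = {a + a' : a ∈ A, a' ∈ A, a ≠ a'}.
Equivalently, take A + A and drop any sum 2a that is achievable ONLY as a + a for a ∈ A (i.e. sums representable only with equal summands).
Enumerate pairs (a, a') with a < a' (symmetric, so each unordered pair gives one sum; this covers all a ≠ a'):
  -2 + 2 = 0
  -2 + 6 = 4
  -2 + 9 = 7
  2 + 6 = 8
  2 + 9 = 11
  6 + 9 = 15
Collected distinct sums: {0, 4, 7, 8, 11, 15}
|A +̂ A| = 6
(Reference bound: |A +̂ A| ≥ 2|A| - 3 for |A| ≥ 2, with |A| = 4 giving ≥ 5.)

|A +̂ A| = 6


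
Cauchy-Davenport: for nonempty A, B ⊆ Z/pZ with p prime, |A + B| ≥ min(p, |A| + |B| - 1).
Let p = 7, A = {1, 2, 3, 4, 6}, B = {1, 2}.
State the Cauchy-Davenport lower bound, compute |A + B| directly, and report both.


Cauchy-Davenport: |A + B| ≥ min(p, |A| + |B| - 1) for A, B nonempty in Z/pZ.
|A| = 5, |B| = 2, p = 7.
CD lower bound = min(7, 5 + 2 - 1) = min(7, 6) = 6.
Compute A + B mod 7 directly:
a = 1: 1+1=2, 1+2=3
a = 2: 2+1=3, 2+2=4
a = 3: 3+1=4, 3+2=5
a = 4: 4+1=5, 4+2=6
a = 6: 6+1=0, 6+2=1
A + B = {0, 1, 2, 3, 4, 5, 6}, so |A + B| = 7.
Verify: 7 ≥ 6? Yes ✓.

CD lower bound = 6, actual |A + B| = 7.


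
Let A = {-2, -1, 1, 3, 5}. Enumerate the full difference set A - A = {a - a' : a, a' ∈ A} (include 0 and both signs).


A - A = {a - a' : a, a' ∈ A}.
Compute a - a' for each ordered pair (a, a'):
a = -2: -2--2=0, -2--1=-1, -2-1=-3, -2-3=-5, -2-5=-7
a = -1: -1--2=1, -1--1=0, -1-1=-2, -1-3=-4, -1-5=-6
a = 1: 1--2=3, 1--1=2, 1-1=0, 1-3=-2, 1-5=-4
a = 3: 3--2=5, 3--1=4, 3-1=2, 3-3=0, 3-5=-2
a = 5: 5--2=7, 5--1=6, 5-1=4, 5-3=2, 5-5=0
Collecting distinct values (and noting 0 appears from a-a):
A - A = {-7, -6, -5, -4, -3, -2, -1, 0, 1, 2, 3, 4, 5, 6, 7}
|A - A| = 15

A - A = {-7, -6, -5, -4, -3, -2, -1, 0, 1, 2, 3, 4, 5, 6, 7}


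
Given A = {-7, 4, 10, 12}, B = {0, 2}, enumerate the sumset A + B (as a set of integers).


A + B = {a + b : a ∈ A, b ∈ B}.
Enumerate all |A|·|B| = 4·2 = 8 pairs (a, b) and collect distinct sums.
a = -7: -7+0=-7, -7+2=-5
a = 4: 4+0=4, 4+2=6
a = 10: 10+0=10, 10+2=12
a = 12: 12+0=12, 12+2=14
Collecting distinct sums: A + B = {-7, -5, 4, 6, 10, 12, 14}
|A + B| = 7

A + B = {-7, -5, 4, 6, 10, 12, 14}


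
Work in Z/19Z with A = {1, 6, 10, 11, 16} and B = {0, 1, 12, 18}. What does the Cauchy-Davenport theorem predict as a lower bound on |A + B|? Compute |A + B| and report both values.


Cauchy-Davenport: |A + B| ≥ min(p, |A| + |B| - 1) for A, B nonempty in Z/pZ.
|A| = 5, |B| = 4, p = 19.
CD lower bound = min(19, 5 + 4 - 1) = min(19, 8) = 8.
Compute A + B mod 19 directly:
a = 1: 1+0=1, 1+1=2, 1+12=13, 1+18=0
a = 6: 6+0=6, 6+1=7, 6+12=18, 6+18=5
a = 10: 10+0=10, 10+1=11, 10+12=3, 10+18=9
a = 11: 11+0=11, 11+1=12, 11+12=4, 11+18=10
a = 16: 16+0=16, 16+1=17, 16+12=9, 16+18=15
A + B = {0, 1, 2, 3, 4, 5, 6, 7, 9, 10, 11, 12, 13, 15, 16, 17, 18}, so |A + B| = 17.
Verify: 17 ≥ 8? Yes ✓.

CD lower bound = 8, actual |A + B| = 17.


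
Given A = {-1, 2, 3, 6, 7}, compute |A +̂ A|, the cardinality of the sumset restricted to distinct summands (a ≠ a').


Restricted sumset: A +̂ A = {a + a' : a ∈ A, a' ∈ A, a ≠ a'}.
Equivalently, take A + A and drop any sum 2a that is achievable ONLY as a + a for a ∈ A (i.e. sums representable only with equal summands).
Enumerate pairs (a, a') with a < a' (symmetric, so each unordered pair gives one sum; this covers all a ≠ a'):
  -1 + 2 = 1
  -1 + 3 = 2
  -1 + 6 = 5
  -1 + 7 = 6
  2 + 3 = 5
  2 + 6 = 8
  2 + 7 = 9
  3 + 6 = 9
  3 + 7 = 10
  6 + 7 = 13
Collected distinct sums: {1, 2, 5, 6, 8, 9, 10, 13}
|A +̂ A| = 8
(Reference bound: |A +̂ A| ≥ 2|A| - 3 for |A| ≥ 2, with |A| = 5 giving ≥ 7.)

|A +̂ A| = 8


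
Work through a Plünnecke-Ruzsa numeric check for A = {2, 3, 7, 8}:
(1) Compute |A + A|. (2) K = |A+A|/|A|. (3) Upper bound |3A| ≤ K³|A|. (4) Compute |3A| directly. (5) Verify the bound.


|A| = 4.
Step 1: Compute A + A by enumerating all 16 pairs.
A + A = {4, 5, 6, 9, 10, 11, 14, 15, 16}, so |A + A| = 9.
Step 2: Doubling constant K = |A + A|/|A| = 9/4 = 9/4 ≈ 2.2500.
Step 3: Plünnecke-Ruzsa gives |3A| ≤ K³·|A| = (2.2500)³ · 4 ≈ 45.5625.
Step 4: Compute 3A = A + A + A directly by enumerating all triples (a,b,c) ∈ A³; |3A| = 16.
Step 5: Check 16 ≤ 45.5625? Yes ✓.

K = 9/4, Plünnecke-Ruzsa bound K³|A| ≈ 45.5625, |3A| = 16, inequality holds.


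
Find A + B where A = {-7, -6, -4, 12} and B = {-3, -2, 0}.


A + B = {a + b : a ∈ A, b ∈ B}.
Enumerate all |A|·|B| = 4·3 = 12 pairs (a, b) and collect distinct sums.
a = -7: -7+-3=-10, -7+-2=-9, -7+0=-7
a = -6: -6+-3=-9, -6+-2=-8, -6+0=-6
a = -4: -4+-3=-7, -4+-2=-6, -4+0=-4
a = 12: 12+-3=9, 12+-2=10, 12+0=12
Collecting distinct sums: A + B = {-10, -9, -8, -7, -6, -4, 9, 10, 12}
|A + B| = 9

A + B = {-10, -9, -8, -7, -6, -4, 9, 10, 12}
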